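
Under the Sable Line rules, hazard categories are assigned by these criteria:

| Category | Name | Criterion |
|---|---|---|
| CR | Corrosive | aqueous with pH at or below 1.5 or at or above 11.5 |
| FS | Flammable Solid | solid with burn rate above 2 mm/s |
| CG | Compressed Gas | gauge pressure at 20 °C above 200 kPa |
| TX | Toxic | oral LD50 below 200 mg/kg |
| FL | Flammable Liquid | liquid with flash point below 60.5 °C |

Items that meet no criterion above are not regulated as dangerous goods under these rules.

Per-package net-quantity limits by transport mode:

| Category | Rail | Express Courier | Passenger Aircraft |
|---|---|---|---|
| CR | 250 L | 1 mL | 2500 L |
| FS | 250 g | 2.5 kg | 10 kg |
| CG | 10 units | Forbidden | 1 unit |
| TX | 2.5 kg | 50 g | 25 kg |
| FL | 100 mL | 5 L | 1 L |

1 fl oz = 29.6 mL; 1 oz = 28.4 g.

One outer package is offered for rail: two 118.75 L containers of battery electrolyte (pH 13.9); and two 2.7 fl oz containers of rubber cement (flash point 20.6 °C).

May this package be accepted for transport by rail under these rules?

No

Battery electrolyte: pH 13.9 ≥ 11.5 → Category CR (Corrosive).
Rubber cement: flash point 20.6 °C < 60.5 °C → Category FL (Flammable Liquid).
Category CR quantity: two 118.75 L containers = 237.5 L.
237.5 L ≤ 250 L (rail limit, Category CR) — within limit.
Category FL quantity: two 2.7 fl oz containers = 159.84 mL.
159.84 mL > 100 mL (rail limit, Category FL) — over the limit.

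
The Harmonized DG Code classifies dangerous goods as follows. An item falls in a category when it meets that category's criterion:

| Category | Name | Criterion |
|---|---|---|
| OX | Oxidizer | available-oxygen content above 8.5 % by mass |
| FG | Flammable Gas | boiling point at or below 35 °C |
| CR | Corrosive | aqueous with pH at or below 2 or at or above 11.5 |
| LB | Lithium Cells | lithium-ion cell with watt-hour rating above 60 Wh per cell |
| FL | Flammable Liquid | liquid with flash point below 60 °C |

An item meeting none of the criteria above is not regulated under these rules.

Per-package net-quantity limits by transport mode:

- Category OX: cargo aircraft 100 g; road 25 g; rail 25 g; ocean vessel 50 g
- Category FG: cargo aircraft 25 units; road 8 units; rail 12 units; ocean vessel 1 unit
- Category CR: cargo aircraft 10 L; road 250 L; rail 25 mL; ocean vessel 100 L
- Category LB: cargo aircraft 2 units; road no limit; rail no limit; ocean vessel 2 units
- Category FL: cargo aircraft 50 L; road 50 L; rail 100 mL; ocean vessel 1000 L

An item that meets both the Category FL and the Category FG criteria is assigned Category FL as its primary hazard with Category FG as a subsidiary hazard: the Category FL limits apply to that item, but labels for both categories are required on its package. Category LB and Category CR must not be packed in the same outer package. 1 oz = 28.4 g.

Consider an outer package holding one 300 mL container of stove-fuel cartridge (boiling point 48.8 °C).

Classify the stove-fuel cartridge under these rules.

Not regulated

boiling point 48.8 °C is not below 35 °C, so Category FG does not apply.
No criterion is met, so the item is not regulated.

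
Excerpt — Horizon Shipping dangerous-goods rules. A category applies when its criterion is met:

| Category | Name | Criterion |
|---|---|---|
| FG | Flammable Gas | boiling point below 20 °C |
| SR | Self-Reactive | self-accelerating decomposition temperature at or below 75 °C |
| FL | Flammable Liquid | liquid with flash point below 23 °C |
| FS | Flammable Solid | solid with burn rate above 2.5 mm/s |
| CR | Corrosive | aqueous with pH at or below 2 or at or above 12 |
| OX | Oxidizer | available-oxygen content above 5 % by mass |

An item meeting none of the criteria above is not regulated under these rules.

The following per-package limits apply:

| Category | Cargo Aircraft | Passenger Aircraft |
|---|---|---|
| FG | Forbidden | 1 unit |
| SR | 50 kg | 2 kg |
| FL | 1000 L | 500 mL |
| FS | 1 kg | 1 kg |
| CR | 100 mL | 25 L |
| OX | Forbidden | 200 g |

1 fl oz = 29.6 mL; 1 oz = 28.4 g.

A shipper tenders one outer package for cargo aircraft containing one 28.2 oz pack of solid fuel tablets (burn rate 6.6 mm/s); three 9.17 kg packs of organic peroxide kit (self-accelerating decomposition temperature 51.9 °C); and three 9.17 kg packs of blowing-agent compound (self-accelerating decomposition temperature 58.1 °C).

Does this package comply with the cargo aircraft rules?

Solid fuel tablets: burn rate 6.6 mm/s > 2.5 mm/s → Category FS (Flammable Solid).
With self-accelerating decomposition temperature 51.9 °C (≤ 75 °C), the organic peroxide kit falls in Category SR.
Self-accelerating decomposition temperature 58.1 °C meets the Category SR criterion (Self-Reactive), so the blowing-agent compound is Category SR.
Total Category SR: (three 9.17 kg packs = 27.51 kg) + (three 9.17 kg packs = 27.51 kg) = 55.02 kg.
55.02 kg exceeds the cargo aircraft limit of 50 kg for Category SR.
Category FS quantity: one 28.2 oz pack = 800.88 g.
800.88 g ≤ 1 kg (cargo aircraft limit, Category FS) — within limit.

No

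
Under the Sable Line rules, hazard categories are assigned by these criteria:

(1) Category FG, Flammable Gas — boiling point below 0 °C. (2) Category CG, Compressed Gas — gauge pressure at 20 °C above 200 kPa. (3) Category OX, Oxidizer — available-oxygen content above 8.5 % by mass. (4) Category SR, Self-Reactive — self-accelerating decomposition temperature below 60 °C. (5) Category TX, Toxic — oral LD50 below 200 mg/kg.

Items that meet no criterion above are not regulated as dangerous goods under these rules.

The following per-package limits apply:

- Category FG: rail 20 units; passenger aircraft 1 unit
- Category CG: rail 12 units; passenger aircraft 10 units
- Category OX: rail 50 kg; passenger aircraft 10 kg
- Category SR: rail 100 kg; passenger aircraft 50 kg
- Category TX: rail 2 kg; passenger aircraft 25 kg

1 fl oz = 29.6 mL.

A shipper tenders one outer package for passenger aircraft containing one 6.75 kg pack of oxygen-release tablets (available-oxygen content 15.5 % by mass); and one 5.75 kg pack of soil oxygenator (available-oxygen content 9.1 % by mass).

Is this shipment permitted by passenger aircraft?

Available-oxygen content 15.5 % by mass meets the Category OX criterion (Oxidizer), so the oxygen-release tablets are Category OX.
The soil oxygenator has available-oxygen content 9.1 % by mass, which is > 8.5 % by mass, so it is Category OX (Oxidizer).
Total Category OX: 6.75 kg + 5.75 kg = 12.5 kg.
That exceeds the Category OX passenger aircraft limit of 10 kg.

No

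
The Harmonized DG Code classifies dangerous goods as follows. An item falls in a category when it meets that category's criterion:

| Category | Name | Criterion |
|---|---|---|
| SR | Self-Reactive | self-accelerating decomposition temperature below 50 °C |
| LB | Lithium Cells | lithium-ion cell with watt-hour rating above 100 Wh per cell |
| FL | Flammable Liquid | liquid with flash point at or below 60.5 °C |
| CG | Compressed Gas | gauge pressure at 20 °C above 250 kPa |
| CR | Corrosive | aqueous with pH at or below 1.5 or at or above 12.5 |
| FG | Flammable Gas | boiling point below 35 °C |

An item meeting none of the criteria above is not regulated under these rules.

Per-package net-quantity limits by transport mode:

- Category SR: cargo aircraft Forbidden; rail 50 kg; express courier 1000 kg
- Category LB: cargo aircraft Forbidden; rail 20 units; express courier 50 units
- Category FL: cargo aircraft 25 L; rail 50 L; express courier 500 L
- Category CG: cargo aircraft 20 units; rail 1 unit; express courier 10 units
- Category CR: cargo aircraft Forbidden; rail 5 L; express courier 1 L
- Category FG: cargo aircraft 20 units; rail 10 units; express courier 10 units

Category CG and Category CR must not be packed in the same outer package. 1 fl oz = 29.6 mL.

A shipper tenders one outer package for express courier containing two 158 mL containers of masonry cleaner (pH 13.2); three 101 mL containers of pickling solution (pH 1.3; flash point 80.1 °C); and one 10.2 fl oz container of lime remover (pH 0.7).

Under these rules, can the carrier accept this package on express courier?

Yes

Masonry cleaner: pH 13.2 ≥ 12.5 → Category CR (Corrosive).
With pH 1.3 (≤ 1.5), the pickling solution falls in Category CR.
Lime remover: pH 0.7 ≤ 1.5 → Category CR (Corrosive).
Total Category CR: (two 158 mL containers = 316 mL) + (three 101 mL containers = 303 mL) + (one 10.2 fl oz container = 301.92 mL) = 920.92 mL.
920.92 mL is within the express courier limit of 1 L for Category CR.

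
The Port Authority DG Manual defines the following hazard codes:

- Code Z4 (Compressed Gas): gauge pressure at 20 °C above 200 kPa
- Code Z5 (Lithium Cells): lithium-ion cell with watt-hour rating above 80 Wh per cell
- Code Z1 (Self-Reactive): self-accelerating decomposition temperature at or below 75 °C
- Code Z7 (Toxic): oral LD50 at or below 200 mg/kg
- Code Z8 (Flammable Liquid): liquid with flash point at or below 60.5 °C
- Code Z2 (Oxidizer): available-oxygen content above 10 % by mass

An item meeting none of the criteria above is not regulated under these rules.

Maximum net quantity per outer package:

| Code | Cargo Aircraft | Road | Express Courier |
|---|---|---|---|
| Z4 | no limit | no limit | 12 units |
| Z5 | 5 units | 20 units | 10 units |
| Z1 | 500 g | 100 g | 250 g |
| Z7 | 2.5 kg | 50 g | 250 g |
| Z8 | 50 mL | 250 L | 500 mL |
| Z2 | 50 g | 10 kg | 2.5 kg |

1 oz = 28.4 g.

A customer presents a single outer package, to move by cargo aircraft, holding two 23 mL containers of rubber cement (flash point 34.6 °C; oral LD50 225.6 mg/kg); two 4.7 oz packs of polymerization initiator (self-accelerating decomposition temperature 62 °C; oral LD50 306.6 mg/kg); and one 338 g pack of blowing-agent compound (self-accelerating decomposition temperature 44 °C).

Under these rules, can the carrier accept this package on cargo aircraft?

No

Rubber cement: flash point 34.6 °C ≤ 60.5 °C → Code Z8 (Flammable Liquid).
Self-accelerating decomposition temperature 62 °C meets the Code Z1 criterion (Self-Reactive), so the polymerization initiator is Code Z1.
With self-accelerating decomposition temperature 44 °C (≤ 75 °C), the blowing-agent compound falls in Code Z1.
Total Code Z1: (two 4.7 oz packs = 266.96 g) + 338 g = 604.96 g.
604.96 g exceeds the cargo aircraft limit of 500 g for Code Z1.
Code Z8 quantity: two 23 mL containers = 46 mL.
That is within the Code Z8 cargo aircraft limit of 50 mL.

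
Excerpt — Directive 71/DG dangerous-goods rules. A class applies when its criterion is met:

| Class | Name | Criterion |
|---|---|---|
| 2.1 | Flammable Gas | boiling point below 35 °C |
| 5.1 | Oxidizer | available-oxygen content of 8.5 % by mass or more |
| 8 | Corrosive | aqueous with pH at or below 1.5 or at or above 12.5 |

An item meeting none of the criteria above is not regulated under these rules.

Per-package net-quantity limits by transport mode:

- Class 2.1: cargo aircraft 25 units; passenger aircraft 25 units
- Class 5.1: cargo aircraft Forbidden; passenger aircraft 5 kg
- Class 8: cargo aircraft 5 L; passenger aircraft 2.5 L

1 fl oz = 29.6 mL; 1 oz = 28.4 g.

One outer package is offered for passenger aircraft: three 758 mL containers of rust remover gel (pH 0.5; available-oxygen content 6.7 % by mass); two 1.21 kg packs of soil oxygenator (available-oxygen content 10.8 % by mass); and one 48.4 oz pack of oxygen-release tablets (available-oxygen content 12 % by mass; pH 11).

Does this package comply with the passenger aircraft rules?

Yes

With pH 0.5 (≤ 1.5), the rust remover gel falls in Class 8.
Soil oxygenator: available-oxygen content 10.8 % by mass ≥ 8.5 % by mass → Class 5.1 (Oxidizer).
The oxygen-release tablets have available-oxygen content 12 % by mass, which is ≥ 8.5 % by mass, so they are Class 5.1 (Oxidizer).
Class 8 quantity: three 758 mL containers = 2.274 L.
That is within the Class 8 passenger aircraft limit of 2.5 L.
Total Class 5.1: (two 1.21 kg packs = 2.42 kg) + (one 48.4 oz pack = 1374.56 g) = 3794.56 g.
3794.56 g ≤ 5 kg (passenger aircraft limit, Class 5.1) — within limit.
Every hazard class is within its passenger aircraft limit and no segregation rule is violated.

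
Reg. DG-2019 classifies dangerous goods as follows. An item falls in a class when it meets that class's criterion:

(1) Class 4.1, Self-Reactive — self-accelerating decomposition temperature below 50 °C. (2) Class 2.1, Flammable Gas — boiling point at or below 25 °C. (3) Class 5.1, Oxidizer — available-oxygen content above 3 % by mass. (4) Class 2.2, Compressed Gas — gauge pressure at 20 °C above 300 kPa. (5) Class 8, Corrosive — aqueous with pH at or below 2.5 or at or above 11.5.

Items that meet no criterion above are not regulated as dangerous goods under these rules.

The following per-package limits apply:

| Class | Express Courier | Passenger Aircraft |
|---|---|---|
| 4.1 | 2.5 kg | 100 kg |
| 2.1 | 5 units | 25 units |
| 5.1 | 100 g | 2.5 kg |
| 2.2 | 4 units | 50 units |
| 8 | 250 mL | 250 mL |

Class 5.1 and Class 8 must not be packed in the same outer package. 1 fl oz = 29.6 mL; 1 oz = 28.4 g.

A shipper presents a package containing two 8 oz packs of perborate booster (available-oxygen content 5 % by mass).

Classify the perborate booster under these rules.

Perborate booster: available-oxygen content 5 % by mass > 3 % by mass → Class 5.1 (Oxidizer).

Class 5.1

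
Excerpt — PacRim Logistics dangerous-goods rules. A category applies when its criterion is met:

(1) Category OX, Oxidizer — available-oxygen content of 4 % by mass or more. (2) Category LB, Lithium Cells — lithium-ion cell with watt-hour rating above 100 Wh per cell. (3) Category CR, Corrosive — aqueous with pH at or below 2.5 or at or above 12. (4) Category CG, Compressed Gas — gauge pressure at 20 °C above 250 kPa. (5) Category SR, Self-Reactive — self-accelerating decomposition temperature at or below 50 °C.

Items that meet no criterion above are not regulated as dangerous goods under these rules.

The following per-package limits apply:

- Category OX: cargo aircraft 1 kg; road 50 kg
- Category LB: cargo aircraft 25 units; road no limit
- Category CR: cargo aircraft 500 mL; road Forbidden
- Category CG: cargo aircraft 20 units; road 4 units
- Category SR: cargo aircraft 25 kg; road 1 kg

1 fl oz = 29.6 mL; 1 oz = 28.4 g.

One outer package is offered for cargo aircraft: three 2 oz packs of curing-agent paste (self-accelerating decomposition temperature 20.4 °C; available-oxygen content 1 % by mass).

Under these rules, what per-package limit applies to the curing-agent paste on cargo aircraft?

25 kg

Curing-agent paste: self-accelerating decomposition temperature 20.4 °C ≤ 50 °C → Category SR (Self-Reactive).
The cargo aircraft limit for Category SR is 25 kg.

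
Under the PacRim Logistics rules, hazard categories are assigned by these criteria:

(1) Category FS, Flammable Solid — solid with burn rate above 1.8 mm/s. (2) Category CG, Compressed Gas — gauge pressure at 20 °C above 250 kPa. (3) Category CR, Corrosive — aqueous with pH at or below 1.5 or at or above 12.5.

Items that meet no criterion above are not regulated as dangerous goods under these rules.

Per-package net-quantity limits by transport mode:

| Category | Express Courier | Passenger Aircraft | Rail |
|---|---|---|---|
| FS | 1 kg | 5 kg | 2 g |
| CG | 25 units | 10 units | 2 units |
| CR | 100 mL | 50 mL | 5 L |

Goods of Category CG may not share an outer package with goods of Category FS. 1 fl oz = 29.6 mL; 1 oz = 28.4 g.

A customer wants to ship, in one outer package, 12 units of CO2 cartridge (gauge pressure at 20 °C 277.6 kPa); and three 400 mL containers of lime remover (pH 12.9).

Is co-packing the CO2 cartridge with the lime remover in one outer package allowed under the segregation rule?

Yes

With gauge pressure at 20 °C 277.6 kPa (> 250 kPa), the CO2 cartridge falls in Category CG.
With pH 12.9 (≥ 12.5), the lime remover falls in Category CR.
No segregation rule bars Category CG with Category CR.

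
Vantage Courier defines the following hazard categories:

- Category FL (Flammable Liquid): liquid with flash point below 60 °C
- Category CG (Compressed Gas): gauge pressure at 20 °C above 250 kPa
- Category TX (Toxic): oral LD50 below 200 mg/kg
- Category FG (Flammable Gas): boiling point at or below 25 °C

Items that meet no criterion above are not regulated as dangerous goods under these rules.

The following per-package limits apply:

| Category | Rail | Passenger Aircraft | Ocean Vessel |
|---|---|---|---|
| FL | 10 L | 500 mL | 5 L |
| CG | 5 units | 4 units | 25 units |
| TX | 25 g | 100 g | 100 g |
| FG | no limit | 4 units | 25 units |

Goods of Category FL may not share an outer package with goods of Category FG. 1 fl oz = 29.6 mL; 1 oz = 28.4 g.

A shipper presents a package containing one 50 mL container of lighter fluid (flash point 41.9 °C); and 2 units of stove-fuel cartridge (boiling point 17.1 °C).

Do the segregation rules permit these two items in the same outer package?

Lighter fluid: flash point 41.9 °C < 60 °C → Category FL (Flammable Liquid).
Boiling point 17.1 °C meets the Category FG criterion (Flammable Gas), so the stove-fuel cartridge is Category FG.
Category FL and Category FG may not share an outer package.

No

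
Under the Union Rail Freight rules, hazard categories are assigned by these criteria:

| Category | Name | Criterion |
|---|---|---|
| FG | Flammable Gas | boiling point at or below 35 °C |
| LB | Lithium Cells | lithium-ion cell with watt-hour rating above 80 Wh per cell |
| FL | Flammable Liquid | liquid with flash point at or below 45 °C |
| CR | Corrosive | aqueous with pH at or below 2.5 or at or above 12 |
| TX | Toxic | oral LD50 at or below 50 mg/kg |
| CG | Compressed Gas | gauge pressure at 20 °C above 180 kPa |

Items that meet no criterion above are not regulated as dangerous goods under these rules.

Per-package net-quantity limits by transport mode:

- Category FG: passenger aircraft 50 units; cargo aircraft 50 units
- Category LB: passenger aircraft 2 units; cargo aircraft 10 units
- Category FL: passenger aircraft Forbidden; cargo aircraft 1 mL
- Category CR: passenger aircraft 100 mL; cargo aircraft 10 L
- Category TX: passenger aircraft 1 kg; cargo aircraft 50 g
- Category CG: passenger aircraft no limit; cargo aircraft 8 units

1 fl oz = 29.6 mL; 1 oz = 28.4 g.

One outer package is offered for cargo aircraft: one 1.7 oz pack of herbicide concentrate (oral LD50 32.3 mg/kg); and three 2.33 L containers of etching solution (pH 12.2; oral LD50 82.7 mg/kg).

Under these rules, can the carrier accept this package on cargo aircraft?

Yes

Herbicide concentrate: oral LD50 32.3 mg/kg ≤ 50 mg/kg → Category TX (Toxic).
pH 12.2 meets the Category CR criterion (Corrosive), so the etching solution is Category CR.
Category TX quantity: one 1.7 oz pack = 48.28 g.
48.28 g is within the cargo aircraft limit of 50 g for Category TX.
Category CR quantity: three 2.33 L containers = 6.99 L.
That is within the Category CR cargo aircraft limit of 10 L.
Every hazard category is within its cargo aircraft limit and no segregation rule is violated.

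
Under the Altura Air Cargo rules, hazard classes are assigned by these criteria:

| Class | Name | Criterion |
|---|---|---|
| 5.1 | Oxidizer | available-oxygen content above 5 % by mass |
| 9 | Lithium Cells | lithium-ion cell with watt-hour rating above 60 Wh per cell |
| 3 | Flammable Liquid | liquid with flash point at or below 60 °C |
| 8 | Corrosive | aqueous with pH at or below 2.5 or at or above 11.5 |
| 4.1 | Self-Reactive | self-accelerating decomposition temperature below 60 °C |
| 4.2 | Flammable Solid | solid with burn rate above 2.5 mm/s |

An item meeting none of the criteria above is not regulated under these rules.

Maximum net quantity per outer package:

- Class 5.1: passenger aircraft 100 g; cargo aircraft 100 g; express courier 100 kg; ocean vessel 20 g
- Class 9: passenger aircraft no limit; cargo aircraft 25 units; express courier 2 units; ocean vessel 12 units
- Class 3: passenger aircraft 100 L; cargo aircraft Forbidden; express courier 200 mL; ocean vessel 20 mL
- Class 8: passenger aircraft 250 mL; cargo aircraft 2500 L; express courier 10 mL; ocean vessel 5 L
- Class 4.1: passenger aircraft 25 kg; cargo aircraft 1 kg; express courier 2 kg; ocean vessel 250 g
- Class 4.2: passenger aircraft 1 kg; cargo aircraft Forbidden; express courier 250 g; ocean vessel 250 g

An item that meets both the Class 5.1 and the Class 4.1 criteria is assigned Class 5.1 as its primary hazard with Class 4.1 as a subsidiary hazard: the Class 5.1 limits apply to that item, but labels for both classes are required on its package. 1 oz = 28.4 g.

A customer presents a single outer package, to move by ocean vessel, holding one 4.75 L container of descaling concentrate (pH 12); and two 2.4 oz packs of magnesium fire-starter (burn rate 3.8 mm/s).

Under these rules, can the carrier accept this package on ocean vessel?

With pH 12 (≥ 11.5), the descaling concentrate falls in Class 8.
Burn rate 3.8 mm/s meets the Class 4.2 criterion (Flammable Solid), so the magnesium fire-starter is Class 4.2.
Class 8 quantity: 4.75 L.
4.75 L is within the ocean vessel limit of 5 L for Class 8.
Class 4.2 quantity: two 2.4 oz packs = 136.32 g.
136.32 g ≤ 250 g (ocean vessel limit, Class 4.2) — within limit.
Every hazard class is within its ocean vessel limit and no segregation rule is violated.

Yes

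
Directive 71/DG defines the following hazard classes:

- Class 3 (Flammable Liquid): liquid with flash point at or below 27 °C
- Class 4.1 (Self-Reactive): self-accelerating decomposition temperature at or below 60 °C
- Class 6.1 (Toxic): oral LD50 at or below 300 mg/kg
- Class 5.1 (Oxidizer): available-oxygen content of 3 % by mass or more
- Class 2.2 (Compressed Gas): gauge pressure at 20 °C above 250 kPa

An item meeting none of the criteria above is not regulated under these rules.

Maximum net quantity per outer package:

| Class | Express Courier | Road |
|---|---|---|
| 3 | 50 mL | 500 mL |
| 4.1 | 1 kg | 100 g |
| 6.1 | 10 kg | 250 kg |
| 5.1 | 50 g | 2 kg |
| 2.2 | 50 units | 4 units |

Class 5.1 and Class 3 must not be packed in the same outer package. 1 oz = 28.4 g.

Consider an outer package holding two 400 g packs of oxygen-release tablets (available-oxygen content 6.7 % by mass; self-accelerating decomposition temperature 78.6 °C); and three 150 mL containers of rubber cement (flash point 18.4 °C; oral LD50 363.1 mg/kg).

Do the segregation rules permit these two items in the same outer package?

No

With available-oxygen content 6.7 % by mass (≥ 3 % by mass), the oxygen-release tablets fall in Class 5.1.
The rubber cement has flash point 18.4 °C, which is ≤ 27 °C, so it is Class 3 (Flammable Liquid).
Class 5.1 and Class 3 may not share an outer package.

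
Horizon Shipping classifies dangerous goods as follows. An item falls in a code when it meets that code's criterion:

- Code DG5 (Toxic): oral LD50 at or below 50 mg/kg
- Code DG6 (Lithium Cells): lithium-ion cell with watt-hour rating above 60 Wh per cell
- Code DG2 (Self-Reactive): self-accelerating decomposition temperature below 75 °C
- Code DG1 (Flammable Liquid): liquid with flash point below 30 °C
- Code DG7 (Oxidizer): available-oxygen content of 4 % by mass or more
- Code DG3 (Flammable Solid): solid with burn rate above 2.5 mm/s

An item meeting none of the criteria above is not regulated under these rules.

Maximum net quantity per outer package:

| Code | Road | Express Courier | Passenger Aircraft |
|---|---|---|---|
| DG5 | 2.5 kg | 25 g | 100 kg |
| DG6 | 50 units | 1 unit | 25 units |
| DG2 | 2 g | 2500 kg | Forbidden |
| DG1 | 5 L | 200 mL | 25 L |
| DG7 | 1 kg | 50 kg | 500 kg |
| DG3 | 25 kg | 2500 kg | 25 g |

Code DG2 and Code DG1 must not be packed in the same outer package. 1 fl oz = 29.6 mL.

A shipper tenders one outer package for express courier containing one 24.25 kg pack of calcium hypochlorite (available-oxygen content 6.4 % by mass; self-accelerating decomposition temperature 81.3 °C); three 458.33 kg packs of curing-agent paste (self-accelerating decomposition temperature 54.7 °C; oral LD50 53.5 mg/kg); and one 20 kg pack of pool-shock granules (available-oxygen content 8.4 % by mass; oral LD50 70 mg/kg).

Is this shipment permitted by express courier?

Calcium hypochlorite: available-oxygen content 6.4 % by mass ≥ 4 % by mass → Code DG7 (Oxidizer).
Self-accelerating decomposition temperature 54.7 °C meets the Code DG2 criterion (Self-Reactive), so the curing-agent paste is Code DG2.
With available-oxygen content 8.4 % by mass (≥ 4 % by mass), the pool-shock granules fall in Code DG7.
Code DG2 quantity: three 458.33 kg packs = 1374.99 kg.
1374.99 kg ≤ 2500 kg (express courier limit, Code DG2) — within limit.
Code DG7 net quantity: 24.25 kg + 20 kg = 44.25 kg.
That is within the Code DG7 express courier limit of 50 kg.
The segregation rule (Code DG2 with Code DG1) does not apply to Code DG2 with Code DG7.
Every hazard code is within its express courier limit and no segregation rule is violated.

Yes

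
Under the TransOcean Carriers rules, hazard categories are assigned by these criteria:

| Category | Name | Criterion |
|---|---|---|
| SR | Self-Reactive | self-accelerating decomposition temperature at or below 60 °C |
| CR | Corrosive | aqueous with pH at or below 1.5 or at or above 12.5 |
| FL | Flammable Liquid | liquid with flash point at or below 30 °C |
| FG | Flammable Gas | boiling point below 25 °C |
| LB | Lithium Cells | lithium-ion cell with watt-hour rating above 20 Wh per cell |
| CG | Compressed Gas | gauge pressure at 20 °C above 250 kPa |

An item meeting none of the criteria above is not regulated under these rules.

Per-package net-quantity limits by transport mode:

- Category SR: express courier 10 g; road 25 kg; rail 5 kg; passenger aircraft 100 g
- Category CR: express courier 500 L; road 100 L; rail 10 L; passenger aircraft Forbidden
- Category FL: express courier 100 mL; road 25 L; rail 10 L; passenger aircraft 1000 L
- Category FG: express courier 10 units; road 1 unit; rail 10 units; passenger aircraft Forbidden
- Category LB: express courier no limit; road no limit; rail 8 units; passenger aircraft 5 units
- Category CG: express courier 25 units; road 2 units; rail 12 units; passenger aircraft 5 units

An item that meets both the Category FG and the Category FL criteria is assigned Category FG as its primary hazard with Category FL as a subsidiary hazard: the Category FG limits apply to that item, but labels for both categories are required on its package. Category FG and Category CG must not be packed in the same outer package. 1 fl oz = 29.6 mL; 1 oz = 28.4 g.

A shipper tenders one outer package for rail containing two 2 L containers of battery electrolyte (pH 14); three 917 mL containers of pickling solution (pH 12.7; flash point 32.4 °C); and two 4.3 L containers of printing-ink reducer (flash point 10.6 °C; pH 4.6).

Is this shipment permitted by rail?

Yes

pH 14 meets the Category CR criterion (Corrosive), so the battery electrolyte is Category CR.
Pickling solution: pH 12.7 ≥ 12.5 → Category CR (Corrosive).
With flash point 10.6 °C (≤ 30 °C), the printing-ink reducer falls in Category FL.
Category CR net quantity: (two 2 L containers = 4 L) + (three 917 mL containers = 2.751 L) = 6.751 L.
That is within the Category CR rail limit of 10 L.
Category FL quantity: two 4.3 L containers = 8.6 L.
8.6 L is within the rail limit of 10 L for Category FL.
The segregation rule (Category FG with Category CG) does not apply to Category CR with Category FL.
Every hazard category is within its rail limit and no segregation rule is violated.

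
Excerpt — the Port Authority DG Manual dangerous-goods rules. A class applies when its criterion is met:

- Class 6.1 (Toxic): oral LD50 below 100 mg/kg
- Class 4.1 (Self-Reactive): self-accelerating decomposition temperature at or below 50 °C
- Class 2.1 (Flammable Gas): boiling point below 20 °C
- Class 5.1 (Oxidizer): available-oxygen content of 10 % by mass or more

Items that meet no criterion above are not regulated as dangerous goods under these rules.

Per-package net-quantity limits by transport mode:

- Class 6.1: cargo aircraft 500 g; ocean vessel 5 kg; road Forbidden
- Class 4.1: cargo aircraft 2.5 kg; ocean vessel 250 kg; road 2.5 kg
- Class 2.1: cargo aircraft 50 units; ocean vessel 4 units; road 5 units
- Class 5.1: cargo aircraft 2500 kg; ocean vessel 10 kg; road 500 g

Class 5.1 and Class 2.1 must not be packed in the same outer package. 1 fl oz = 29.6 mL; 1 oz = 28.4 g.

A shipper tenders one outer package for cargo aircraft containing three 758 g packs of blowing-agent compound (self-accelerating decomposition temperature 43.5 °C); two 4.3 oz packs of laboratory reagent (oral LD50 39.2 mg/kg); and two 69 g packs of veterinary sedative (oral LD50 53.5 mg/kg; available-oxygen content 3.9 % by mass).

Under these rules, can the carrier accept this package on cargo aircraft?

Yes

The blowing-agent compound has self-accelerating decomposition temperature 43.5 °C, which is ≤ 50 °C, so it is Class 4.1 (Self-Reactive).
The laboratory reagent has oral LD50 39.2 mg/kg, which is < 100 mg/kg, so it is Class 6.1 (Toxic).
The veterinary sedative has oral LD50 53.5 mg/kg, which is < 100 mg/kg, so it is Class 6.1 (Toxic).
Class 4.1 quantity: three 758 g packs = 2.274 kg.
2.274 kg is within the cargo aircraft limit of 2.5 kg for Class 4.1.
Class 6.1 net quantity: (two 4.3 oz packs = 244.24 g) + (two 69 g packs = 138 g) = 382.24 g.
382.24 g is within the cargo aircraft limit of 500 g for Class 6.1.
The segregation rule (Class 5.1 with Class 2.1) does not apply to Class 4.1 with Class 6.1.
Every hazard class is within its cargo aircraft limit and no segregation rule is violated.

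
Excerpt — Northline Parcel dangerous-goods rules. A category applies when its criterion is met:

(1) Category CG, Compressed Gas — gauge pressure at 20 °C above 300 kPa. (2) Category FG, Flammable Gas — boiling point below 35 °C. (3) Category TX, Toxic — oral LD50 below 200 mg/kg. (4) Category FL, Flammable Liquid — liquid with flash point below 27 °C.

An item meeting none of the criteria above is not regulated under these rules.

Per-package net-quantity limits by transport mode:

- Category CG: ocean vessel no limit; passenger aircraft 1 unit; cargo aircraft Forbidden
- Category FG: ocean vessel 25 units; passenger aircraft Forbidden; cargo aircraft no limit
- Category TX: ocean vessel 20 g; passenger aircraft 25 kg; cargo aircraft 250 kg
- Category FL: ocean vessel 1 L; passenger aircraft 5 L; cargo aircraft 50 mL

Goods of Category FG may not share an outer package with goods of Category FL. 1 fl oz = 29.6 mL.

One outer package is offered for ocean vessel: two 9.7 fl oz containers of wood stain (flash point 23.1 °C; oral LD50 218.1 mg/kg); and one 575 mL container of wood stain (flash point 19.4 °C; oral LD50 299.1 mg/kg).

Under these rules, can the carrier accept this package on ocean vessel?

No

Wood stain: flash point 23.1 °C < 27 °C → Category FL (Flammable Liquid).
Wood stain: flash point 19.4 °C < 27 °C → Category FL (Flammable Liquid).
Category FL net quantity: (two 9.7 fl oz containers = 574.24 mL) + 575 mL = 1149.24 mL.
1149.24 mL > 1 L (ocean vessel limit, Category FL) — over the limit.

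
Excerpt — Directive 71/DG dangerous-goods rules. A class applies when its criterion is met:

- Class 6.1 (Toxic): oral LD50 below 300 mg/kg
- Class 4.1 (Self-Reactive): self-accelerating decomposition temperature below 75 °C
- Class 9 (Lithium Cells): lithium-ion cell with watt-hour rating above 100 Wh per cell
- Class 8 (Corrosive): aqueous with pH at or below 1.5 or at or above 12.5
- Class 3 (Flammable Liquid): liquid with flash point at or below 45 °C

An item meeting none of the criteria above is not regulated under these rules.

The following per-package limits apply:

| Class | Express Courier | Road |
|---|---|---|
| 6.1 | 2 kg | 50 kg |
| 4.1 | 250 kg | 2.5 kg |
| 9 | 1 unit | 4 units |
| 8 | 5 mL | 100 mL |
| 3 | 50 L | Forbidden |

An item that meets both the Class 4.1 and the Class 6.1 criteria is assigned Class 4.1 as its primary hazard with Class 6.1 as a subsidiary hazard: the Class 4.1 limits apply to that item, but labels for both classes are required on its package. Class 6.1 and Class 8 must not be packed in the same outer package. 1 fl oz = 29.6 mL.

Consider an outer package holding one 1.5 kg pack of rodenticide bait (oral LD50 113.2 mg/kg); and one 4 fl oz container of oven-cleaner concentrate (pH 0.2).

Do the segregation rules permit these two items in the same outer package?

Oral LD50 113.2 mg/kg meets the Class 6.1 criterion (Toxic), so the rodenticide bait is Class 6.1.
The oven-cleaner concentrate has pH 0.2, which is ≤ 1.5, so it is Class 8 (Corrosive).
Class 6.1 and Class 8 may not share an outer package.

No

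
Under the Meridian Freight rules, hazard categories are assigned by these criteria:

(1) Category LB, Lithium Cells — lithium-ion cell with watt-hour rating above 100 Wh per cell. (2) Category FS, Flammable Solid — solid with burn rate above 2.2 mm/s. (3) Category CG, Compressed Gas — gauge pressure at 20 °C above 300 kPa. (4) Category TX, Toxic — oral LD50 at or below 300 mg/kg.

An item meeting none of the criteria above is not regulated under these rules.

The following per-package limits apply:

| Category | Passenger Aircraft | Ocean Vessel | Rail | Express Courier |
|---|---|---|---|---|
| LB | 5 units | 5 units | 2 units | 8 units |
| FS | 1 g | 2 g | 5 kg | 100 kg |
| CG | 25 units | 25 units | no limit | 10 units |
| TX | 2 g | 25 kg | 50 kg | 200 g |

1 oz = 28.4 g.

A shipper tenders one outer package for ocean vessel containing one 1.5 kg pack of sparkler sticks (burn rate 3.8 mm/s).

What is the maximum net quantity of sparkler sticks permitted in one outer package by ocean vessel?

Sparkler sticks: burn rate 3.8 mm/s > 2.2 mm/s → Category FS (Flammable Solid).
The ocean vessel limit for Category FS is 2 g.

2 g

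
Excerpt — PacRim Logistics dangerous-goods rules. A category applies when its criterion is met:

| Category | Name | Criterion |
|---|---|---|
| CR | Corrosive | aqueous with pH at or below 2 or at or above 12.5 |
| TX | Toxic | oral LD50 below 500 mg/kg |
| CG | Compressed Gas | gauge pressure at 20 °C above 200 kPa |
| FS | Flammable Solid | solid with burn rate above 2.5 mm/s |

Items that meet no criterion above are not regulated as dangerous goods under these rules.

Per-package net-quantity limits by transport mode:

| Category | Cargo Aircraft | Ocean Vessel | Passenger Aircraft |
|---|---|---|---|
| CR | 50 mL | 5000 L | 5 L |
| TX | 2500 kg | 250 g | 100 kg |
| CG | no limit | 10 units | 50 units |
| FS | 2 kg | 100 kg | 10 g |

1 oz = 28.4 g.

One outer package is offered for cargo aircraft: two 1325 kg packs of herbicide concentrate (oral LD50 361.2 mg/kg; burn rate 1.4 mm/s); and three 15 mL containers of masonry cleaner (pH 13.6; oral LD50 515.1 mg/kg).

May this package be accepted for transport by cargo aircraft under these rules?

No

Herbicide concentrate: oral LD50 361.2 mg/kg < 500 mg/kg → Category TX (Toxic).
pH 13.6 meets the Category CR criterion (Corrosive), so the masonry cleaner is Category CR.
Category TX quantity: two 1325 kg packs = 2650 kg.
2650 kg > 2500 kg (cargo aircraft limit, Category TX) — over the limit.
Category CR quantity: three 15 mL containers = 45 mL.
45 mL is within the cargo aircraft limit of 50 mL for Category CR.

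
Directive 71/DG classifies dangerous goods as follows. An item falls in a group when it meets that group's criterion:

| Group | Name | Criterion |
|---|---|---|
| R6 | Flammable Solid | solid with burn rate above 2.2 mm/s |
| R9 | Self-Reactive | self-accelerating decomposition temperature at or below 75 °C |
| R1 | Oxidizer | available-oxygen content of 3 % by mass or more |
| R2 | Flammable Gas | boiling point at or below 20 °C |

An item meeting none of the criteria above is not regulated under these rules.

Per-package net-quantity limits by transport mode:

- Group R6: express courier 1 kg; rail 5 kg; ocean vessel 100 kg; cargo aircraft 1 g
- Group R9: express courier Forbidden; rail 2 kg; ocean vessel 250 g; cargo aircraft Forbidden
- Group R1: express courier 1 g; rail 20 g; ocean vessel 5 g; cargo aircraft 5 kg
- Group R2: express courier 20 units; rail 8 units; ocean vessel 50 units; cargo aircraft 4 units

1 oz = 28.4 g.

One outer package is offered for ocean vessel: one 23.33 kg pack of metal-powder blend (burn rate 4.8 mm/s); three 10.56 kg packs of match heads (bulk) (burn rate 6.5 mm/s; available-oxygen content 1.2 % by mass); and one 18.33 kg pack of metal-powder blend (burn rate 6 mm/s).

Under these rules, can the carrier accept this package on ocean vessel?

Metal-powder blend: burn rate 4.8 mm/s > 2.2 mm/s → Group R6 (Flammable Solid).
Match heads (bulk): burn rate 6.5 mm/s > 2.2 mm/s → Group R6 (Flammable Solid).
Burn rate 6 mm/s meets the Group R6 criterion (Flammable Solid), so the metal-powder blend is Group R6.
Total Group R6: 23.33 kg + (three 10.56 kg packs = 31.68 kg) + 18.33 kg = 73.34 kg.
73.34 kg ≤ 100 kg (ocean vessel limit, Group R6) — within limit.

Yes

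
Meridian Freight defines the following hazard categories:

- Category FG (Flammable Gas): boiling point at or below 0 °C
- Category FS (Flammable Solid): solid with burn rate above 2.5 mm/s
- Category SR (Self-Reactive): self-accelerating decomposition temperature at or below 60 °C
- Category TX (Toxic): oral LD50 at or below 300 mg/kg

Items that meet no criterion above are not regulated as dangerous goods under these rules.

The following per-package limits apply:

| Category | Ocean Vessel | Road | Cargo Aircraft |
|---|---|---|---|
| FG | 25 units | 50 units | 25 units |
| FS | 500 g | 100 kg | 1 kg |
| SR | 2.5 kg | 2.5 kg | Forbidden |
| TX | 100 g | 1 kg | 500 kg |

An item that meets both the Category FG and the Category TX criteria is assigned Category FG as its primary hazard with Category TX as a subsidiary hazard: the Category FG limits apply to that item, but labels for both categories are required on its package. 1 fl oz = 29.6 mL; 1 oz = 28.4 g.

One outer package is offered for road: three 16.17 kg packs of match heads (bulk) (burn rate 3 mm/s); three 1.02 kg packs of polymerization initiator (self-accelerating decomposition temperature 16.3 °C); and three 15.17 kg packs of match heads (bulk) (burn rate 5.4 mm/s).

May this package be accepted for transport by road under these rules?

The match heads (bulk) have burn rate 3 mm/s, which is > 2.5 mm/s, so they are Category FS (Flammable Solid).
Polymerization initiator: self-accelerating decomposition temperature 16.3 °C ≤ 60 °C → Category SR (Self-Reactive).
With burn rate 5.4 mm/s (> 2.5 mm/s), the match heads (bulk) fall in Category FS.
Category SR quantity: three 1.02 kg packs = 3.06 kg.
3.06 kg exceeds the road limit of 2.5 kg for Category SR.
Category FS net quantity: (three 16.17 kg packs = 48.51 kg) + (three 15.17 kg packs = 45.51 kg) = 94.02 kg.
That is within the Category FS road limit of 100 kg.

No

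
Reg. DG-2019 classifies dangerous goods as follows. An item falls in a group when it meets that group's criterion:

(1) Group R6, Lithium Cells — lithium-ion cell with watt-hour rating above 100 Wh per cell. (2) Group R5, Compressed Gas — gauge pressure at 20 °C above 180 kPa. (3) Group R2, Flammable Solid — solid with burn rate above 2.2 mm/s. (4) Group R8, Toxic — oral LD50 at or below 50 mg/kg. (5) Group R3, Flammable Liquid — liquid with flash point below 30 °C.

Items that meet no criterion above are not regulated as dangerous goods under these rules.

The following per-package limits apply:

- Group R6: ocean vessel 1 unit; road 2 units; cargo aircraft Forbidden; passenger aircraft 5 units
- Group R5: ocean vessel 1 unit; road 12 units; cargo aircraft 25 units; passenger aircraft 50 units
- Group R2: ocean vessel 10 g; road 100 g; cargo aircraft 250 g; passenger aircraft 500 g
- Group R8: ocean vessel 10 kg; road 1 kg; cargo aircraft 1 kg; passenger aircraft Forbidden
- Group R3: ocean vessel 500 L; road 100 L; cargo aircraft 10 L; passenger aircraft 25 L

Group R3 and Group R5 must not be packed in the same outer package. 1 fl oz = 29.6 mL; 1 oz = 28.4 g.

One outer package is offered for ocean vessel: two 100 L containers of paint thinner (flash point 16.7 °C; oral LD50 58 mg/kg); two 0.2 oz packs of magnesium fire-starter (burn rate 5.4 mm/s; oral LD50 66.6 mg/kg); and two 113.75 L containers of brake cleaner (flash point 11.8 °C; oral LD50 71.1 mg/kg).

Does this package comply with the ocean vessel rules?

Flash point 16.7 °C meets the Group R3 criterion (Flammable Liquid), so the paint thinner is Group R3.
With burn rate 5.4 mm/s (> 2.2 mm/s), the magnesium fire-starter falls in Group R2.
The brake cleaner has flash point 11.8 °C, which is < 30 °C, so it is Group R3 (Flammable Liquid).
Group R2 quantity: two 0.2 oz packs = 11.36 g.
That exceeds the Group R2 ocean vessel limit of 10 g.
Total Group R3: (two 100 L containers = 200 L) + (two 113.75 L containers = 227.5 L) = 427.5 L.
427.5 L ≤ 500 L (ocean vessel limit, Group R3) — within limit.
The segregation rule (Group R3 with Group R5) does not apply to Group R2 with Group R3.

No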